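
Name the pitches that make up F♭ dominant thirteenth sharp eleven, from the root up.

F♭, A♭, C♭, E𝄫, G♭, B♭, D♭

F♭ dominant thirteenth sharp eleven is a dominant thirteenth sharp eleven built on F♭.
- root: F♭
- major 3rd: A♭
- perfect 5th: C♭
- minor 7th: E𝄫
- major 9th: G♭
- augmented 11th: B♭
- major 13th: D♭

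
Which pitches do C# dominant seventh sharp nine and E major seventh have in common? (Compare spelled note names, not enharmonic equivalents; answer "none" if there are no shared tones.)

C# dominant seventh sharp nine: C-sharp E-sharp G-sharp B D-double-sharp
E major seventh: E G-sharp B D-sharp
Common to both → G-sharp, B.

G-sharp B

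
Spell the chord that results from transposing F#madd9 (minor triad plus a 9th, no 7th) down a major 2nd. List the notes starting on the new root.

Transposed root: F# → E (major 2nd down). So we spell E minor added-ninth:
root → E
3rd (minor 3rd) → G
5th (perfect 5th) → B
9th (major 9th) → F#

E, G, B, F#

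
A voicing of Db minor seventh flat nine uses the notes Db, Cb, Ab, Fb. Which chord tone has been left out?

Db minor seventh flat nine = Db, Fb, Ab, Cb, Ebb. The voicing lacks the 9th (minor 9th), Ebb.

Ebb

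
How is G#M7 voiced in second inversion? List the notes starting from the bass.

G#M7 = G#–B#–D#–F##; second inversion → fifth (D#) lowest.

D# – F## – G# – B#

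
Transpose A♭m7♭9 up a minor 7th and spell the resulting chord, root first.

G♭, B𝄫, D♭, F♭, A𝄫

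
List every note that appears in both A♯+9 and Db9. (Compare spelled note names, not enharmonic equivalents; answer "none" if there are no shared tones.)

none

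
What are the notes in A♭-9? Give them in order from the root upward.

A♭-9 is a minor ninth built on Ab.
root → Ab
3rd (minor 3rd) → Cb
5th (perfect 5th) → Eb
7th (minor 7th) → Gb
9th (major 9th) → Bb

Ab, Cb, Eb, Gb, Bb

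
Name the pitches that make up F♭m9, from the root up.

Fb, Abb, Cb, Ebb, Gb

Root Fb, quality minor ninth:
- root: Fb
- minor 3rd: Abb
- perfect 5th: Cb
- minor 7th: Ebb
- major 9th: Gb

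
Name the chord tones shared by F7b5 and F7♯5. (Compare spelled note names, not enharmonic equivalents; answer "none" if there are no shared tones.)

F – A – E♭

F7b5: F A C♭ E♭
F7♯5: F A C♯ E♭
Common to both → F, A, E♭.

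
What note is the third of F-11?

Ab

Root of F-11 = F. The 3rd is a minor 3rd: F up a minor 3rd → Ab.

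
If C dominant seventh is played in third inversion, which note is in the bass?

Bb

C dominant seventh = C–E–G–Bb. Third inversion → seventh in the bass = Bb.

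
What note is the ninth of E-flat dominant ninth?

E-flat dominant ninth is built on E-flat; its 9th is a major 9th above the root.
A second above E uses the letter F, and the major 9th above E-flat is F.

F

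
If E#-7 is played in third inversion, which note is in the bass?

E#-7 in root position is E♯–G♯–B♯–D♯.
Third inversion places the seventh in the bass, which is D♯.

D♯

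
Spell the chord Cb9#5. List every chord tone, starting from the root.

Cb Eb G Bbb Db

Cb9#5 is a dominant ninth sharp five built on Cb.
root → Cb
3rd (major 3rd) → Eb
5th (augmented 5th) → G
7th (minor 7th) → Bbb
9th (major 9th) → Db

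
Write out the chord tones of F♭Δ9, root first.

F♭  A♭  C♭  E♭  G♭

F♭Δ9 is a major ninth built on F♭.
- root: F♭
- major 3rd: A♭
- perfect 5th: C♭
- major 7th: E♭
- major 9th: G♭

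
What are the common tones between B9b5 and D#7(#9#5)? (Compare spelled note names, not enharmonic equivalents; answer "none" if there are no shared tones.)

B9b5 = B, D#, F, A, C#.
D#7(#9#5) = D#, F##, A##, C#, E##.
Shared: D#, C#.

D# – C#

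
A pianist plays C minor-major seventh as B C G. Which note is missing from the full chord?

The full C minor-major seventh chord is C, E-flat, G, B.
Comparing with the voicing, the minor 3rd (3rd) — E-flat — is absent.

E-flat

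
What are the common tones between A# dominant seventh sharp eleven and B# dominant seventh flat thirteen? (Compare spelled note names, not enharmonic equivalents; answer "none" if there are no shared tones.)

A-sharp, G-sharp, D-double-sharp

A# dominant seventh sharp eleven = A-sharp, C-double-sharp, E-sharp, G-sharp, D-double-sharp.
B# dominant seventh flat thirteen = B-sharp, D-double-sharp, F-double-sharp, A-sharp, G-sharp.
Shared: A-sharp, G-sharp, D-double-sharp.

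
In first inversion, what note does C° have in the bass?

E♭

C° = C–E♭–G♭. First inversion → third in the bass = E♭.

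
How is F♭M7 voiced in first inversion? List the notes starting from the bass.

Ab  Cb  Eb  Fb

In root position, F♭M7 is Fb–Ab–Cb–Eb.
First inversion puts the third (Ab) in the bass.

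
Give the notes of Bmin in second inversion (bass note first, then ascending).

In root position, Bmin is B–D–F#.
Second inversion puts the fifth (F#) in the bass.

F# – B – D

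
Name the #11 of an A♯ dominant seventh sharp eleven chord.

D##

A♯ dominant seventh sharp eleven is built on A#; its 11th is an augmented 11th above the root.
A fourth above A uses the letter D, and the augmented 11th above A# is D##.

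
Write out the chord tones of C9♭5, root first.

C – E – G♭ – B♭ – D

C9♭5 is a dominant ninth flat five built on C.
- root: C
- major 3rd: E
- diminished 5th: G♭
- minor 7th: B♭
- major 9th: D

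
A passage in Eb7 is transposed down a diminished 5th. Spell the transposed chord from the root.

A – C# – E – G

A diminished 5th down from Eb is A, so the new chord is A dominant seventh.
Root: A
Major 3rd (3rd): C#
Perfect 5th (5th): E
Minor 7th (7th): G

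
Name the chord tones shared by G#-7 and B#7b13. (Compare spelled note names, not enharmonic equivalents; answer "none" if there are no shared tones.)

G#-7 = G#, B, D#, F#.
B#7b13 = B#, D##, F##, A#, G#.
Shared: G#.

G#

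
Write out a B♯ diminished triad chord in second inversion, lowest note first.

F#  B#  D#

In root position, B♯ diminished triad is B#–D#–F#.
Second inversion puts the fifth (F#) in the bass.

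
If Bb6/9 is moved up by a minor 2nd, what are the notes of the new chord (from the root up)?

B♭ up a minor 2nd → C♭. New chord: C♭ six-nine.
root → C♭
3rd (major 3rd) → E♭
5th (perfect 5th) → G♭
6th (major 6th) → A♭
9th (major 9th) → D♭

C♭, E♭, G♭, A♭, D♭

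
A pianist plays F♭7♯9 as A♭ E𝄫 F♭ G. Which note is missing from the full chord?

The full F♭7♯9 chord is F♭, A♭, C♭, E𝄫, G.
Comparing with the voicing, the perfect 5th (5th) — C♭ — is absent.

C♭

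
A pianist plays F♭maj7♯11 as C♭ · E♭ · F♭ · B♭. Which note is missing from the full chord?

A♭

The full F♭maj7♯11 chord is F♭, A♭, C♭, E♭, B♭.
Comparing with the voicing, the major 3rd (3rd) — A♭ — is absent.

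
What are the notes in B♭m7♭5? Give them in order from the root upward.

B♭m7♭5: half-diminished seventh on Bb.
Root: Bb
Minor 3rd (3rd): Db
Diminished 5th (5th): Fb
Minor 7th (7th): Ab

Bb – Db – Fb – Ab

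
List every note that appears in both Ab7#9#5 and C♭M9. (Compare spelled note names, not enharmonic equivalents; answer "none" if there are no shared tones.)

Ab7#9#5: Ab C E Gb B
C♭M9: Cb Eb Gb Bb Db
Common to both → Gb.

Gb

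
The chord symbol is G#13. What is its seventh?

F#

G#13 is built on G#; its 7th is a minor 7th above the root.
A seventh above G uses the letter F, and the minor 7th above G# is F#.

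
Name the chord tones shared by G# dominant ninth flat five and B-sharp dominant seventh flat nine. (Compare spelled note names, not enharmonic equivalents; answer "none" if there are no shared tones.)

B# A#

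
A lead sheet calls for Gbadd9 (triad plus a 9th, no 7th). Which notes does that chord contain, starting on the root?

G♭ – B♭ – D♭ – A♭

Gbadd9 is an added-ninth built on G♭.
Root: G♭
Major 3rd (3rd): B♭
Perfect 5th (5th): D♭
Major 9th (9th): A♭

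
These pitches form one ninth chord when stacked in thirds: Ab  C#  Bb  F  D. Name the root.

Bb

Stacking in thirds gives Bb – D – F – Ab – C#, so Bb is the root — Bb dominant seventh sharp nine.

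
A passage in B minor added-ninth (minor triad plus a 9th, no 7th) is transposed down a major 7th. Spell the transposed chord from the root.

C  E-flat  G  D

B down a major 7th → C. New chord: C minor added-ninth.
C — root
E-flat — minor 3rd
G — perfect 5th
D — major 9th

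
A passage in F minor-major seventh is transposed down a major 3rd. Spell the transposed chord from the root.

D-flat  F-flat  A-flat  C

Transposed root: F → D-flat (major 3rd down). So we spell D-flat minor-major seventh:
- root: D-flat
- minor 3rd: F-flat
- perfect 5th: A-flat
- major 7th: C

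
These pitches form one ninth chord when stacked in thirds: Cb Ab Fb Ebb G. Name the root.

Fb

Arranged so that each adjacent pair is a third by letter name: Fb – Ab – Cb – Ebb – G.
The bottom of that stack, Fb, is the root (this is Fb dominant seventh sharp nine).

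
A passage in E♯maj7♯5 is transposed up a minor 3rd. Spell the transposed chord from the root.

G♯, B♯, D𝄪, F𝄪

Transposed root: E♯ → G♯ (minor 3rd up). So we spell G♯ augmented major seventh:
Root: G♯
Major 3rd (3rd): B♯
Augmented 5th (5th): D𝄪
Major 7th (7th): F𝄪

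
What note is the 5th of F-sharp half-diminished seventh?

C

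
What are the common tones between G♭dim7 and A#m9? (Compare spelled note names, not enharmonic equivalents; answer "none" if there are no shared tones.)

none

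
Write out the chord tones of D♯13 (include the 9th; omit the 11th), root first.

D#  F##  A#  C#  E#  B#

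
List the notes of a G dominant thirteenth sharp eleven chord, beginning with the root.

G – B – D – F – A – C♯ – E

G dominant thirteenth sharp eleven: dominant thirteenth sharp eleven on G.
root → G
3rd (major 3rd) → B
5th (perfect 5th) → D
7th (minor 7th) → F
9th (major 9th) → A
11th (augmented 11th) → C♯
13th (major 13th) → E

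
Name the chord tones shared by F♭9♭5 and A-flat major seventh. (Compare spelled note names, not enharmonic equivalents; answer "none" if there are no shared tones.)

F♭9♭5 = F♭, A♭, C𝄫, E𝄫, G♭.
A-flat major seventh = A♭, C, E♭, G.
Shared: A♭.

A♭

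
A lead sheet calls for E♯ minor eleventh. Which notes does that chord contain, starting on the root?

E♯ minor eleventh: minor eleventh on E#.
- root: E#
- minor 3rd: G#
- perfect 5th: B#
- minor 7th: D#
- major 9th: F##
- perfect 11th: A#

E#, G#, B#, D#, F##, A#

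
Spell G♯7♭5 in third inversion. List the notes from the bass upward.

F#, G#, B#, D

G♯7♭5 = G#–B#–D–F#; third inversion → seventh (F#) lowest.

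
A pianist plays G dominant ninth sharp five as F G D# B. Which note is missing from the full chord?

A

G dominant ninth sharp five = G, B, D#, F, A. The voicing lacks the 9th (major 9th), A.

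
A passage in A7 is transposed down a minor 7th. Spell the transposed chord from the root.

A down a minor 7th → B. New chord: B dominant seventh.
root → B
3rd (major 3rd) → D#
5th (perfect 5th) → F#
7th (minor 7th) → A

B  D#  F#  A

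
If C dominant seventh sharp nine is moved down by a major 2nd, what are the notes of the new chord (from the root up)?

Transposed root: C → B-flat (major 2nd down). So we spell B-flat dominant seventh sharp nine:
root → B-flat
3rd (major 3rd) → D
5th (perfect 5th) → F
7th (minor 7th) → A-flat
9th (augmented 9th) → C-sharp

B-flat – D – F – A-flat – C-sharp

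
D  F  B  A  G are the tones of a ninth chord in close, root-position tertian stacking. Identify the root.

G

Stacking in thirds gives G – B – D – F – A, so G is the root — G dominant ninth.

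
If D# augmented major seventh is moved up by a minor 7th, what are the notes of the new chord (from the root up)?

A minor 7th up from D-sharp is C-sharp, so the new chord is C-sharp augmented major seventh.
C-sharp — root
E-sharp — major 3rd
G-double-sharp — augmented 5th
B-sharp — major 7th

C-sharp, E-sharp, G-double-sharp, B-sharp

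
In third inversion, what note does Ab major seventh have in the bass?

G

Ab major seventh = Ab–C–Eb–G. Third inversion → seventh in the bass = G.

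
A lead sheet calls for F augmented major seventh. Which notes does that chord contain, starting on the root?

F augmented major seventh: augmented major seventh on F.
root → F
3rd (major 3rd) → A
5th (augmented 5th) → C#
7th (major 7th) → E

F – A – C# – E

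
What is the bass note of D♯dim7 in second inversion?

A

D♯dim7 = D#–F#–A–C. Second inversion → fifth in the bass = A.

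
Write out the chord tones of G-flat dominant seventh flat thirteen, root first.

G-flat dominant seventh flat thirteen: dominant seventh flat thirteen on G-flat.
Root: G-flat
Major 3rd (3rd): B-flat
Perfect 5th (5th): D-flat
Minor 7th (7th): F-flat
Minor 13th (13th): E-double-flat

G-flat, B-flat, D-flat, F-flat, E-double-flat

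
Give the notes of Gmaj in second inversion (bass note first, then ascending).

D G B

In root position, Gmaj is G–B–D.
Second inversion puts the fifth (D) in the bass.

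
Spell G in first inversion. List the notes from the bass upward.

B, D, G

In root position, G is G–B–D.
First inversion puts the third (B) in the bass.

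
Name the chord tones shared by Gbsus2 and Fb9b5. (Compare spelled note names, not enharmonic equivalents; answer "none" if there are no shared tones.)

Gbsus2 = Gb, Ab, Db.
Fb9b5 = Fb, Ab, Cbb, Ebb, Gb.
Shared: Gb, Ab.

Gb Ab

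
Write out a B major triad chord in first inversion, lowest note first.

B major triad = B–D-sharp–F-sharp; first inversion → third (D-sharp) lowest.

D-sharp, F-sharp, B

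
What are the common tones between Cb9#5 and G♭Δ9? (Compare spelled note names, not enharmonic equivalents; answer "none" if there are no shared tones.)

Db

Cb9#5 = Cb, Eb, G, Bbb, Db.
G♭Δ9 = Gb, Bb, Db, F, Ab.
Shared: Db.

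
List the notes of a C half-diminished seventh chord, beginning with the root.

C half-diminished seventh is a half-diminished seventh built on C.
root → C
3rd (minor 3rd) → Eb
5th (diminished 5th) → Gb
7th (minor 7th) → Bb

C  Eb  Gb  Bb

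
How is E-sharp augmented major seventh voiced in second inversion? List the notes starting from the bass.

B-double-sharp, D-double-sharp, E-sharp, G-double-sharp

In root position, E-sharp augmented major seventh is E-sharp–G-double-sharp–B-double-sharp–D-double-sharp.
Second inversion puts the fifth (B-double-sharp) in the bass.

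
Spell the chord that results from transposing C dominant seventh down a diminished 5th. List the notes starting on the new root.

F#, A#, C#, E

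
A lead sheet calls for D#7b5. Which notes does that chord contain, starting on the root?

Root D#, quality dominant seventh flat five:
root → D#
3rd (major 3rd) → F##
5th (diminished 5th) → A
7th (minor 7th) → C#

D# – F## – A – C#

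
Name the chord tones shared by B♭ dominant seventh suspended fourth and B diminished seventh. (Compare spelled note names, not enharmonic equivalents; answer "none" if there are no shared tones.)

B♭ dominant seventh suspended fourth: B♭ E♭ F A♭
B diminished seventh: B D F A♭
Common to both → F, A♭.

F A♭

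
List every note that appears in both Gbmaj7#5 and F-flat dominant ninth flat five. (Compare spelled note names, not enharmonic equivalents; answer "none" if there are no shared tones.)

Gbmaj7#5 = G♭, B♭, D, F.
F-flat dominant ninth flat five = F♭, A♭, C𝄫, E𝄫, G♭.
Shared: G♭.

G♭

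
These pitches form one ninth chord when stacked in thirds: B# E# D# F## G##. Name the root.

Arranged so that each adjacent pair is a third by letter name: E# – G## – B# – D# – F##.
The bottom of that stack, E#, is the root (this is E# dominant ninth).

E#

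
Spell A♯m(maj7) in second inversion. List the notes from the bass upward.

A♯m(maj7) = A#–C#–E#–G##; second inversion → fifth (E#) lowest.

E#  G##  A#  C#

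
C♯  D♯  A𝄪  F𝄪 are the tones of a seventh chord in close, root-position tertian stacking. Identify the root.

D♯

Arranged so that each adjacent pair is a third by letter name: D♯ – F𝄪 – A𝄪 – C♯.
The bottom of that stack, D♯, is the root (this is D♯ augmented seventh).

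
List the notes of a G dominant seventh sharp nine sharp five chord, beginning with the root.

G dominant seventh sharp nine sharp five: dominant seventh sharp nine sharp five on G.
root → G
3rd (major 3rd) → B
5th (augmented 5th) → D-sharp
7th (minor 7th) → F
9th (augmented 9th) → A-sharp

G – B – D-sharp – F – A-sharp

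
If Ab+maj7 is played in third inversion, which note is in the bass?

Ab+maj7 = A♭–C–E–G. Third inversion → seventh in the bass = G.

G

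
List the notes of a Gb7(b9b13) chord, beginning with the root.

Gb7(b9b13): dominant seventh flat nine flat thirteen on Gb.
root → Gb
3rd (major 3rd) → Bb
5th (perfect 5th) → Db
7th (minor 7th) → Fb
9th (minor 9th) → Abb
13th (minor 13th) → Ebb

Gb Bb Db Fb Abb Ebb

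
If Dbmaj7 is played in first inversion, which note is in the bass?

F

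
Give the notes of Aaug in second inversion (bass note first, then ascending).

E#, A, C#

Aaug = A–C#–E#; second inversion → fifth (E#) lowest.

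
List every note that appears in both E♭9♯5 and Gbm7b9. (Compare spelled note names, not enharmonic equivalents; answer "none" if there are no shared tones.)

Db

E♭9♯5: Eb G B Db F
Gbm7b9: Gb Bbb Db Fb Abb
Common to both → Db.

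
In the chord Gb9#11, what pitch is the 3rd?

Root of Gb9#11 = Gb. The 3rd is a major 3rd: Gb up a major 3rd → Bb.

Bb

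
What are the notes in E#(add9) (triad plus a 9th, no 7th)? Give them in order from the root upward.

Root E#, quality added-ninth:
E# — root
G## — major 3rd
B# — perfect 5th
F## — major 9th

E#  G##  B#  F##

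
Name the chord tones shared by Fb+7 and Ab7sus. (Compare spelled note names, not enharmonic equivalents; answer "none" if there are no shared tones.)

Fb+7 = Fb, Ab, C, Ebb.
Ab7sus = Ab, Db, Eb, Gb.
Shared: Ab.

Ab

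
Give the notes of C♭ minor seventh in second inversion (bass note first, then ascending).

G-flat B-double-flat C-flat E-double-flat

In root position, C♭ minor seventh is C-flat–E-double-flat–G-flat–B-double-flat.
Second inversion puts the fifth (G-flat) in the bass.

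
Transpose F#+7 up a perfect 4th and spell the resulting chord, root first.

B  D#  F##  A

Transposed root: F# → B (perfect 4th up). So we spell B augmented seventh:
B — root
D# — major 3rd
F## — augmented 5th
A — minor 7th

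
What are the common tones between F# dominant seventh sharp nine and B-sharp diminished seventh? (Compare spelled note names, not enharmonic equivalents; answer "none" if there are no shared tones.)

F-sharp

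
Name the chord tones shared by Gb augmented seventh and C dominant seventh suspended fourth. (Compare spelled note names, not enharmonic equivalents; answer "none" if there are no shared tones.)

Gb augmented seventh: Gb Bb D Fb
C dominant seventh suspended fourth: C F G Bb
Common to both → Bb.

Bb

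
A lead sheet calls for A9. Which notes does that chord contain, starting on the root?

A, C♯, E, G, B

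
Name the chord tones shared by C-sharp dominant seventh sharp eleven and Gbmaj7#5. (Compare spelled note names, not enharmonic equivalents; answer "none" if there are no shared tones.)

none

C-sharp dominant seventh sharp eleven: C# E# G# B F##
Gbmaj7#5: Gb Bb D F
Common to both → none.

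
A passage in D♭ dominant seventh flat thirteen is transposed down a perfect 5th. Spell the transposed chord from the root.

A perfect 5th down from D♭ is G♭, so the new chord is G♭ dominant seventh flat thirteen.
Root: G♭
Major 3rd (3rd): B♭
Perfect 5th (5th): D♭
Minor 7th (7th): F♭
Minor 13th (13th): E𝄫

G♭, B♭, D♭, F♭, E𝄫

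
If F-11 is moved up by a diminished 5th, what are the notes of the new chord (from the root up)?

C♭, E𝄫, G♭, B𝄫, D♭, F♭

A diminished 5th up from F is C♭, so the new chord is C♭ minor eleventh.
- root: C♭
- minor 3rd: E𝄫
- perfect 5th: G♭
- minor 7th: B𝄫
- major 9th: D♭
- perfect 11th: F♭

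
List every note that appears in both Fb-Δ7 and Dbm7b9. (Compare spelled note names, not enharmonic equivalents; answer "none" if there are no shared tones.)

Fb-Δ7: Fb Abb Cb Eb
Dbm7b9: Db Fb Ab Cb Ebb
Common to both → Fb, Cb.

Fb Cb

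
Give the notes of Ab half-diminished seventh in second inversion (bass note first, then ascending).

Ebb, Gb, Ab, Cb

In root position, Ab half-diminished seventh is Ab–Cb–Ebb–Gb.
Second inversion puts the fifth (Ebb) in the bass.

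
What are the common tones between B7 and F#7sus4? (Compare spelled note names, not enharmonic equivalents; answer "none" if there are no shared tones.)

B – F#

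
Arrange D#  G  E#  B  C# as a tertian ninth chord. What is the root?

C#

Stacking in thirds gives C# – E# – G – B – D#, so C# is the root — C# dominant ninth flat five.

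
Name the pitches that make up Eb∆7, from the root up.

E♭  G  B♭  D

Eb∆7: major seventh on E♭.
root → E♭
3rd (major 3rd) → G
5th (perfect 5th) → B♭
7th (major 7th) → D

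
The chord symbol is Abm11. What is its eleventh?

D♭

Abm11 is built on A♭; its 11th is a perfect 11th above the root.
A fourth above A uses the letter D, and the perfect 11th above A♭ is D♭.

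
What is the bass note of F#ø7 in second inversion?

C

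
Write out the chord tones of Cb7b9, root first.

Cb7b9: dominant seventh flat nine on Cb.
- root: Cb
- major 3rd: Eb
- perfect 5th: Gb
- minor 7th: Bbb
- minor 9th: Dbb

Cb, Eb, Gb, Bbb, Dbb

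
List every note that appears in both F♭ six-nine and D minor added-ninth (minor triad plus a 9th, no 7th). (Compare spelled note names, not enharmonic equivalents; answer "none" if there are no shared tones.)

none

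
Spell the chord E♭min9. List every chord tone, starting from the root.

Root E♭, quality minor ninth:
- root: E♭
- minor 3rd: G♭
- perfect 5th: B♭
- minor 7th: D♭
- major 9th: F

E♭, G♭, B♭, D♭, F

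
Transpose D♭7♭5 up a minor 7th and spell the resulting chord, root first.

A minor 7th up from D♭ is C♭, so the new chord is C♭ dominant seventh flat five.
Root: C♭
Major 3rd (3rd): E♭
Diminished 5th (5th): G𝄫
Minor 7th (7th): B𝄫

C♭  E♭  G𝄫  B𝄫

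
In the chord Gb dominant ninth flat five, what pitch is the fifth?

D-double-flat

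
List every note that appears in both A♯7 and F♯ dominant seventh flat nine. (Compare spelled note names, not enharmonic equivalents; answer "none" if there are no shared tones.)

A#

A♯7 = A#, C##, E#, G#.
F♯ dominant seventh flat nine = F#, A#, C#, E, G.
Shared: A#.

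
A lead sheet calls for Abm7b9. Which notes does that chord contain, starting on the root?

A♭, C♭, E♭, G♭, B𝄫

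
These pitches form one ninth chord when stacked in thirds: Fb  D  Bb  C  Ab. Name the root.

Bb

Stacking in thirds gives Bb – D – Fb – Ab – C, so Bb is the root — Bb dominant ninth flat five.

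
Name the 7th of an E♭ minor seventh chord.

E♭ minor seventh is built on E-flat; its 7th is a minor 7th above the root.
A seventh above E uses the letter D, and the minor 7th above E-flat is D-flat.

D-flat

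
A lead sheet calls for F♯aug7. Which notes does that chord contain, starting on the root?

F♯aug7: augmented seventh on F#.
Root: F#
Major 3rd (3rd): A#
Augmented 5th (5th): C##
Minor 7th (7th): E

F#, A#, C##, E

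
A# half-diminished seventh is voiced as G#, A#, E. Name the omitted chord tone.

C#

The full A# half-diminished seventh chord is A#, C#, E, G#.
Comparing with the voicing, the minor 3rd (3rd) — C# — is absent.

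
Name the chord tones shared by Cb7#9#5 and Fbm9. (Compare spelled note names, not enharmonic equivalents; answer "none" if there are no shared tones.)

Cb7#9#5: Cb Eb G Bbb D
Fbm9: Fb Abb Cb Ebb Gb
Common to both → Cb.

Cb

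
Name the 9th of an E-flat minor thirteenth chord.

F

Root of E-flat minor thirteenth = Eb. The 9th is a major 9th: Eb up a major 9th → F.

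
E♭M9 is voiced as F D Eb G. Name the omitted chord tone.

The full E♭M9 chord is Eb, G, Bb, D, F.
Comparing with the voicing, the perfect 5th (5th) — Bb — is absent.

Bb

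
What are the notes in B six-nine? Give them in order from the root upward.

Root B, quality six-nine:
- root: B
- major 3rd: D-sharp
- perfect 5th: F-sharp
- major 6th: G-sharp
- major 9th: C-sharp

B, D-sharp, F-sharp, G-sharp, C-sharp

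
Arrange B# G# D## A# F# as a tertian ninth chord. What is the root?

Stacking in thirds gives G# – B# – D## – F# – A#, so G# is the root — G# dominant ninth sharp five.

G#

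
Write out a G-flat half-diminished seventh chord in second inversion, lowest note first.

In root position, G-flat half-diminished seventh is G♭–B𝄫–D𝄫–F♭.
Second inversion puts the fifth (D𝄫) in the bass.

D𝄫  F♭  G♭  B𝄫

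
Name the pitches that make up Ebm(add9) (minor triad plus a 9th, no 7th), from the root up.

E♭ G♭ B♭ F

Ebm(add9) is a minor added-ninth built on E♭.
E♭ — root
G♭ — minor 3rd
B♭ — perfect 5th
F — major 9th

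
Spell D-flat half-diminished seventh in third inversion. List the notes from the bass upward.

D-flat half-diminished seventh = Db–Fb–Abb–Cb; third inversion → seventh (Cb) lowest.

Cb, Db, Fb, Abb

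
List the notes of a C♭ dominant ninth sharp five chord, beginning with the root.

C♭, E♭, G, B𝄫, D♭

C♭ dominant ninth sharp five is a dominant ninth sharp five built on C♭.
- root: C♭
- major 3rd: E♭
- augmented 5th: G
- minor 7th: B𝄫
- major 9th: D♭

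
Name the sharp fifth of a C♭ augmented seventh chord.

G

Root of C♭ augmented seventh = C♭. The 5th is an augmented 5th: C♭ up an augmented 5th → G.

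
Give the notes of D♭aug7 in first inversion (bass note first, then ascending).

In root position, D♭aug7 is Db–F–A–Cb.
First inversion puts the third (F) in the bass.

F, A, Cb, Db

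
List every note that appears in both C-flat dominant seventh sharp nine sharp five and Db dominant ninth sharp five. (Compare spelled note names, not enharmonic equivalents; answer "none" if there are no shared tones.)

C♭, E♭

C-flat dominant seventh sharp nine sharp five: C♭ E♭ G B𝄫 D
Db dominant ninth sharp five: D♭ F A C♭ E♭
Common to both → C♭, E♭.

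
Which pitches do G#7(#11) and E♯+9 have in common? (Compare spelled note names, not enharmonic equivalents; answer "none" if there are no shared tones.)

G#7(#11) = G#, B#, D#, F#, C##.
E♯+9 = E#, G##, B##, D#, F##.
Shared: D#.

D#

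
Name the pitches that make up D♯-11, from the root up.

D# – F# – A# – C# – E# – G#

D♯-11: minor eleventh on D#.
- root: D#
- minor 3rd: F#
- perfect 5th: A#
- minor 7th: C#
- major 9th: E#
- perfect 11th: G#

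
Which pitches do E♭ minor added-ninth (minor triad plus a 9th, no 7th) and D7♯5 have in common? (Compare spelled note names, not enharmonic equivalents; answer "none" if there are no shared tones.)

none

E♭ minor added-ninth: Eb Gb Bb F
D7♯5: D F# A# C
Common to both → none.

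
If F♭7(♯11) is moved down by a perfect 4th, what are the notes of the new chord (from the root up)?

Transposed root: Fb → Cb (perfect 4th down). So we spell Cb dominant seventh sharp eleven:
- root: Cb
- major 3rd: Eb
- perfect 5th: Gb
- minor 7th: Bbb
- augmented 11th: F

Cb  Eb  Gb  Bbb  F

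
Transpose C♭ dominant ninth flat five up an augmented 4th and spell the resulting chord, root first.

F A Cb Eb G

An augmented 4th up from Cb is F, so the new chord is F dominant ninth flat five.
F — root
A — major 3rd
Cb — diminished 5th
Eb — minor 7th
G — major 9th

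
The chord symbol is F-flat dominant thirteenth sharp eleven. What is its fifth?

Root of F-flat dominant thirteenth sharp eleven = F-flat. The 5th is a perfect 5th: F-flat up a perfect 5th → C-flat.

C-flat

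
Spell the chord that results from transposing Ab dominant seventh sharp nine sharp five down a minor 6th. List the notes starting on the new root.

C – E – G-sharp – B-flat – D-sharp

A minor 6th down from A-flat is C, so the new chord is C dominant seventh sharp nine sharp five.
Root: C
Major 3rd (3rd): E
Augmented 5th (5th): G-sharp
Minor 7th (7th): B-flat
Augmented 9th (9th): D-sharp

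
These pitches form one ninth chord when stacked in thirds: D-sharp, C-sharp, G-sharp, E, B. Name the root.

C-sharp

Arranged so that each adjacent pair is a third by letter name: C-sharp – E – G-sharp – B – D-sharp.
The bottom of that stack, C-sharp, is the root (this is C-sharp minor ninth).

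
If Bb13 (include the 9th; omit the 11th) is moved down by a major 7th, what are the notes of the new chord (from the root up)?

Cb, Eb, Gb, Bbb, Db, Ab

Transposed root: Bb → Cb (major 7th down). So we spell Cb dominant thirteenth:
Root: Cb
Major 3rd (3rd): Eb
Perfect 5th (5th): Gb
Minor 7th (7th): Bbb
Major 9th (9th): Db
Major 13th (13th): Ab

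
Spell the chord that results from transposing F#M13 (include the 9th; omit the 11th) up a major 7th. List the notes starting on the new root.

Transposed root: F# → E# (major 7th up). So we spell E# major thirteenth:
Root: E#
Major 3rd (3rd): G##
Perfect 5th (5th): B#
Major 7th (7th): D##
Major 9th (9th): F##
Major 13th (13th): C##

E#, G##, B#, D##, F##, C##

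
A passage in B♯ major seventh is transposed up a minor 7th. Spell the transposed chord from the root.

A-sharp  C-double-sharp  E-sharp  G-double-sharp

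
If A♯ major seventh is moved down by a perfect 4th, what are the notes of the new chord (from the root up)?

E-sharp  G-double-sharp  B-sharp  D-double-sharp

A perfect 4th down from A-sharp is E-sharp, so the new chord is E-sharp major seventh.
Root: E-sharp
Major 3rd (3rd): G-double-sharp
Perfect 5th (5th): B-sharp
Major 7th (7th): D-double-sharp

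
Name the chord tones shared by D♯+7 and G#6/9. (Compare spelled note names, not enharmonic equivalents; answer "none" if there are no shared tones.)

D#

D♯+7 = D#, F##, A##, C#.
G#6/9 = G#, B#, D#, E#, A#.
Shared: D#.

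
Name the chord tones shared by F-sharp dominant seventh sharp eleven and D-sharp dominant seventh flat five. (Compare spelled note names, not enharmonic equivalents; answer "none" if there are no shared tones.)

F-sharp dominant seventh sharp eleven = F-sharp, A-sharp, C-sharp, E, B-sharp.
D-sharp dominant seventh flat five = D-sharp, F-double-sharp, A, C-sharp.
Shared: C-sharp.

C-sharp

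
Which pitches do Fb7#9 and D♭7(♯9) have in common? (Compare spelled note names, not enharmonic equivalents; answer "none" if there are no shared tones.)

Ab  Cb

Fb7#9 = Fb, Ab, Cb, Ebb, G.
D♭7(♯9) = Db, F, Ab, Cb, E.
Shared: Ab, Cb.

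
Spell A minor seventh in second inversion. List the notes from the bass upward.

A minor seventh = A–C–E–G; second inversion → fifth (E) lowest.

E, G, A, C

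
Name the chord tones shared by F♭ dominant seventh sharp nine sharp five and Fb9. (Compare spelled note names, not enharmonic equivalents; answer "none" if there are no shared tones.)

F♭ dominant seventh sharp nine sharp five = Fb, Ab, C, Ebb, G.
Fb9 = Fb, Ab, Cb, Ebb, Gb.
Shared: Fb, Ab, Ebb.

Fb – Ab – Ebb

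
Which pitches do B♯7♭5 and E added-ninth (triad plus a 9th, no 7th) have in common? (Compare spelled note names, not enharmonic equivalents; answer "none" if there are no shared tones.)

F#

B♯7♭5 = B#, D##, F#, A#.
E added-ninth = E, G#, B, F#.
Shared: F#.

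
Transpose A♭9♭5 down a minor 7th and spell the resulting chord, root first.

Transposed root: Ab → Bb (minor 7th down). So we spell Bb dominant ninth flat five:
root → Bb
3rd (major 3rd) → D
5th (diminished 5th) → Fb
7th (minor 7th) → Ab
9th (major 9th) → C

Bb, D, Fb, Ab, C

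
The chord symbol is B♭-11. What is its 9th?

Root of B♭-11 = Bb. The 9th is a major 9th: Bb up a major 9th → C.

C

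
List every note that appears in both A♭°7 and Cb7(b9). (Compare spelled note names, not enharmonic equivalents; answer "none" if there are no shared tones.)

Cb

A♭°7 = Ab, Cb, Ebb, Gbb.
Cb7(b9) = Cb, Eb, Gb, Bbb, Dbb.
Shared: Cb.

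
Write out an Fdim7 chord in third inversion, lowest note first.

In root position, Fdim7 is F–Ab–Cb–Ebb.
Third inversion puts the seventh (Ebb) in the bass.

Ebb  F  Ab  Cb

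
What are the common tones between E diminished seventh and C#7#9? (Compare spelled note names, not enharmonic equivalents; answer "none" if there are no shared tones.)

none

E diminished seventh: E G Bb Db
C#7#9: C# E# G# B D##
Common to both → none.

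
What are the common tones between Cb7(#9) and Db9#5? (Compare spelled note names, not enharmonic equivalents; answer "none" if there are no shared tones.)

Cb – Eb

Cb7(#9): Cb Eb Gb Bbb D
Db9#5: Db F A Cb Eb
Common to both → Cb, Eb.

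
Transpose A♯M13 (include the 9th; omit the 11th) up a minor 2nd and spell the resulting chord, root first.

B D# F# A# C# G#

Transposed root: A# → B (minor 2nd up). So we spell B major thirteenth:
- root: B
- major 3rd: D#
- perfect 5th: F#
- major 7th: A#
- major 9th: C#
- major 13th: G#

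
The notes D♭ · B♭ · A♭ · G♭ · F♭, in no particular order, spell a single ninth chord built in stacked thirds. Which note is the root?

G♭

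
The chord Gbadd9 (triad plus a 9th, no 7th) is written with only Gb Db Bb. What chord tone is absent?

Ab

The full Gbadd9 chord is Gb, Bb, Db, Ab.
Comparing with the voicing, the major 9th (9th) — Ab — is absent.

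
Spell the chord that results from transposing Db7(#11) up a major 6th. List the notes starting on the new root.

Bb, D, F, Ab, E

Db up a major 6th → Bb. New chord: Bb dominant seventh sharp eleven.
Root: Bb
Major 3rd (3rd): D
Perfect 5th (5th): F
Minor 7th (7th): Ab
Augmented 11th (11th): E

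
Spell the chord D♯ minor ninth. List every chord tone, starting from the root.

D# – F# – A# – C# – E#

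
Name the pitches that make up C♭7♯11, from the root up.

C♭ E♭ G♭ B𝄫 F

C♭7♯11: dominant seventh sharp eleven on C♭.
Root: C♭
Major 3rd (3rd): E♭
Perfect 5th (5th): G♭
Minor 7th (7th): B𝄫
Augmented 11th (11th): F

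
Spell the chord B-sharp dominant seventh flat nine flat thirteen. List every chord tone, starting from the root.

B-sharp dominant seventh flat nine flat thirteen: dominant seventh flat nine flat thirteen on B♯.
B♯ — root
D𝄪 — major 3rd
F𝄪 — perfect 5th
A♯ — minor 7th
C♯ — minor 9th
G♯ — minor 13th

B♯ – D𝄪 – F𝄪 – A♯ – C♯ – G♯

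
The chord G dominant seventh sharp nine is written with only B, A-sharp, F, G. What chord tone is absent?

D

The full G dominant seventh sharp nine chord is G, B, D, F, A-sharp.
Comparing with the voicing, the perfect 5th (5th) — D — is absent.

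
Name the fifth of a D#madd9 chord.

D#madd9 is built on D#; its 5th is a perfect 5th above the root.
A fifth above D uses the letter A, and the perfect 5th above D# is A#.

A#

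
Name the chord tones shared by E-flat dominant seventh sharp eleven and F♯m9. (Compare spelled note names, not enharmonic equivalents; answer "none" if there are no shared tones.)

A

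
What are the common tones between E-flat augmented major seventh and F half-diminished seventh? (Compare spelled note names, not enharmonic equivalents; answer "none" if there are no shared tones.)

E-flat augmented major seventh = E-flat, G, B, D.
F half-diminished seventh = F, A-flat, C-flat, E-flat.
Shared: E-flat.

E-flat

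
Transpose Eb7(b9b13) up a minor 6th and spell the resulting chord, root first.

Eb up a minor 6th → Cb. New chord: Cb dominant seventh flat nine flat thirteen.
- root: Cb
- major 3rd: Eb
- perfect 5th: Gb
- minor 7th: Bbb
- minor 9th: Dbb
- minor 13th: Abb

Cb  Eb  Gb  Bbb  Dbb  Abb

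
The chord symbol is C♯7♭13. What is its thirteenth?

A

C♯7♭13 is built on C#; its 13th is a minor 13th above the root.
A sixth above C uses the letter A, and the minor 13th above C# is A.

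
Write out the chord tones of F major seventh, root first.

F A C E

F major seventh: major seventh on F.
- root: F
- major 3rd: A
- perfect 5th: C
- major 7th: E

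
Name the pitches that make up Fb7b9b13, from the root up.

Root Fb, quality dominant seventh flat nine flat thirteen:
root → Fb
3rd (major 3rd) → Ab
5th (perfect 5th) → Cb
7th (minor 7th) → Ebb
9th (minor 9th) → Gbb
13th (minor 13th) → Dbb

Fb  Ab  Cb  Ebb  Gbb  Dbb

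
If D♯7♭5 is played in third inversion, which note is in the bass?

C#

D♯7♭5 in root position is D#–F##–A–C#.
Third inversion places the seventh in the bass, which is C#.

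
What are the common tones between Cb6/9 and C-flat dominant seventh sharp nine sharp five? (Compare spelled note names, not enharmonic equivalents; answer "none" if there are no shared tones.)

Cb6/9 = Cb, Eb, Gb, Ab, Db.
C-flat dominant seventh sharp nine sharp five = Cb, Eb, G, Bbb, D.
Shared: Cb, Eb.

Cb Eb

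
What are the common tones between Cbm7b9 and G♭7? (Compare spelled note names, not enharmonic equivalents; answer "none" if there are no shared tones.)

Gb

Cbm7b9 = Cb, Ebb, Gb, Bbb, Dbb.
G♭7 = Gb, Bb, Db, Fb.
Shared: Gb.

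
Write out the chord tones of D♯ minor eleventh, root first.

D♯ minor eleventh: minor eleventh on D#.
root → D#
3rd (minor 3rd) → F#
5th (perfect 5th) → A#
7th (minor 7th) → C#
9th (major 9th) → E#
11th (perfect 11th) → G#

D# – F# – A# – C# – E# – G#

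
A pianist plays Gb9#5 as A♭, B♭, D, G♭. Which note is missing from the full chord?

The full Gb9#5 chord is G♭, B♭, D, F♭, A♭.
Comparing with the voicing, the minor 7th (7th) — F♭ — is absent.

F♭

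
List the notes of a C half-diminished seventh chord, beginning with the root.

C half-diminished seventh is a half-diminished seventh built on C.
root → C
3rd (minor 3rd) → E-flat
5th (diminished 5th) → G-flat
7th (minor 7th) → B-flat

C, E-flat, G-flat, B-flat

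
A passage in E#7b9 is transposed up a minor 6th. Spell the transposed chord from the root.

Transposed root: E# → C# (minor 6th up). So we spell C# dominant seventh flat nine:
Root: C#
Major 3rd (3rd): E#
Perfect 5th (5th): G#
Minor 7th (7th): B
Minor 9th (9th): D

C#, E#, G#, B, D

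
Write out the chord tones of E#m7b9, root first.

E#m7b9: minor seventh flat nine on E#.
- root: E#
- minor 3rd: G#
- perfect 5th: B#
- minor 7th: D#
- minor 9th: F#

E# – G# – B# – D# – F#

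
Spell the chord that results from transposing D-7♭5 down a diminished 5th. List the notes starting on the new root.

Transposed root: D → G# (diminished 5th down). So we spell G# half-diminished seventh:
- root: G#
- minor 3rd: B
- diminished 5th: D
- minor 7th: F#

G# B D F#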